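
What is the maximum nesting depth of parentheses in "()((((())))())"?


Input: "()((((())))())"
Tracking depth:
  Position 0 '(': depth becomes 1
  Position 1 ')': depth becomes 0
  Position 2 '(': depth becomes 1
  Position 3 '(': depth becomes 2
  Position 4 '(': depth becomes 3
  Position 5 '(': depth becomes 4
  Position 6 '(': depth becomes 5
  Position 7 ')': depth becomes 4
  Position 8 ')': depth becomes 3
  Position 9 ')': depth becomes 2
  Position 10 ')': depth becomes 1
  Position 11 '(': depth becomes 2
  Position 12 ')': depth becomes 1
  Position 13 ')': depth becomes 0
Maximum depth reached: 5

5


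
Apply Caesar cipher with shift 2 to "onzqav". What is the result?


Caesar cipher: shift "onzqav" by 2
  'o' (pos 14) + 2 = pos 16 = 'q'
  'n' (pos 13) + 2 = pos 15 = 'p'
  'z' (pos 25) + 2 = pos 1 = 'b'
  'q' (pos 16) + 2 = pos 18 = 's'
  'a' (pos 0) + 2 = pos 2 = 'c'
  'v' (pos 21) + 2 = pos 23 = 'x'
Result: qpbscx

qpbscx


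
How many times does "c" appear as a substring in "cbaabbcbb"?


Searching for "c" in "cbaabbcbb"
Scanning each position:
  Position 0: "c" => MATCH
  Position 1: "b" => no
  Position 2: "a" => no
  Position 3: "a" => no
  Position 4: "b" => no
  Position 5: "b" => no
  Position 6: "c" => MATCH
  Position 7: "b" => no
  Position 8: "b" => no
Total occurrences: 2

2


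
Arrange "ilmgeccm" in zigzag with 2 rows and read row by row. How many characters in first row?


Zigzag "ilmgeccm" into 2 rows:
Placing characters:
  'i' => row 0
  'l' => row 1
  'm' => row 0
  'g' => row 1
  'e' => row 0
  'c' => row 1
  'c' => row 0
  'm' => row 1
Rows:
  Row 0: "imec"
  Row 1: "lgcm"
First row length: 4

4


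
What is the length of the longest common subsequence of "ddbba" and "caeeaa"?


LCS of "ddbba" and "caeeaa"
DP table:
           c    a    e    e    a    a
      0    0    0    0    0    0    0
  d   0    0    0    0    0    0    0
  d   0    0    0    0    0    0    0
  b   0    0    0    0    0    0    0
  b   0    0    0    0    0    0    0
  a   0    0    1    1    1    1    1
LCS length = dp[5][6] = 1

1


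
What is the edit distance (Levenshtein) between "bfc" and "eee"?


Computing edit distance: "bfc" -> "eee"
DP table:
           e    e    e
      0    1    2    3
  b   1    1    2    3
  f   2    2    2    3
  c   3    3    3    3
Edit distance = dp[3][3] = 3

3


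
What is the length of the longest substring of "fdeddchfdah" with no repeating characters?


Input: "fdeddchfdah"
Sliding window (track last position of each char):
  Position 0 ('f'): window [0,0] length 1 -- new best
  Position 1 ('d'): window [0,1] length 2 -- new best
  Position 2 ('e'): window [0,2] length 3 -- new best
  Position 3 ('d'): repeat (last at 1), move window start to 2
  Position 3 ('d'): window [2,3] length 2
  Position 4 ('d'): repeat (last at 3), move window start to 4
  Position 4 ('d'): window [4,4] length 1
  Position 5 ('c'): window [4,5] length 2
  Position 6 ('h'): window [4,6] length 3
  Position 7 ('f'): window [4,7] length 4 -- new best
  Position 8 ('d'): repeat (last at 4), move window start to 5
  Position 8 ('d'): window [5,8] length 4
  Position 9 ('a'): window [5,9] length 5 -- new best
  Position 10 ('h'): repeat (last at 6), move window start to 7
  Position 10 ('h'): window [7,10] length 4
Longest substring with no repeats: "chfda" with length 5

5


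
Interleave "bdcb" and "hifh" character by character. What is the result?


Interleaving "bdcb" and "hifh":
  Position 0: 'b' from first, 'h' from second => "bh"
  Position 1: 'd' from first, 'i' from second => "di"
  Position 2: 'c' from first, 'f' from second => "cf"
  Position 3: 'b' from first, 'h' from second => "bh"
Result: bhdicfbh

bhdicfbh


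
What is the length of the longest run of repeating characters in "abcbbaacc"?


Input: "abcbbaacc"
Scanning for longest run:
  Position 1 ('b'): new char, reset run to 1
  Position 2 ('c'): new char, reset run to 1
  Position 3 ('b'): new char, reset run to 1
  Position 4 ('b'): continues run of 'b', length=2
  Position 5 ('a'): new char, reset run to 1
  Position 6 ('a'): continues run of 'a', length=2
  Position 7 ('c'): new char, reset run to 1
  Position 8 ('c'): continues run of 'c', length=2
Longest run: 'b' with length 2

2


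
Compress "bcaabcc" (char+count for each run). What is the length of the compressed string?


Input: bcaabcc
Runs:
  'b' x 1 => "b1"
  'c' x 1 => "c1"
  'a' x 2 => "a2"
  'b' x 1 => "b1"
  'c' x 2 => "c2"
Compressed: "b1c1a2b1c2"
Compressed length: 10

10


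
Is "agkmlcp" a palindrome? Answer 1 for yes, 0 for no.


Input: agkmlcp
Reversed: pclmkga
  Compare pos 0 ('a') with pos 6 ('p'): MISMATCH
  Compare pos 1 ('g') with pos 5 ('c'): MISMATCH
  Compare pos 2 ('k') with pos 4 ('l'): MISMATCH
Result: not a palindrome

0


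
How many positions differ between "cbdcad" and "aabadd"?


Comparing "cbdcad" and "aabadd" position by position:
  Position 0: 'c' vs 'a' => DIFFER
  Position 1: 'b' vs 'a' => DIFFER
  Position 2: 'd' vs 'b' => DIFFER
  Position 3: 'c' vs 'a' => DIFFER
  Position 4: 'a' vs 'd' => DIFFER
  Position 5: 'd' vs 'd' => same
Positions that differ: 5

5


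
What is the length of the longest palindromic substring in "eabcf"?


Input: "eabcf"
Checking substrings for palindromes:
  No multi-char palindromic substrings found
Longest palindromic substring: "e" with length 1

1


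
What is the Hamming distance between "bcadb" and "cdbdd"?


Comparing "bcadb" and "cdbdd" position by position:
  Position 0: 'b' vs 'c' => differ
  Position 1: 'c' vs 'd' => differ
  Position 2: 'a' vs 'b' => differ
  Position 3: 'd' vs 'd' => same
  Position 4: 'b' vs 'd' => differ
Total differences (Hamming distance): 4

4


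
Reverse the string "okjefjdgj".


Input: okjefjdgj
Reading characters right to left:
  Position 8: 'j'
  Position 7: 'g'
  Position 6: 'd'
  Position 5: 'j'
  Position 4: 'f'
  Position 3: 'e'
  Position 2: 'j'
  Position 1: 'k'
  Position 0: 'o'
Reversed: jgdjfejko

jgdjfejko


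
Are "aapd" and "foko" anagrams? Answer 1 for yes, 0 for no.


Strings: "aapd", "foko"
Sorted first:  aadp
Sorted second: fkoo
Differ at position 0: 'a' vs 'f' => not anagrams

0


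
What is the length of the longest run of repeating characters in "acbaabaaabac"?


Input: "acbaabaaabac"
Scanning for longest run:
  Position 1 ('c'): new char, reset run to 1
  Position 2 ('b'): new char, reset run to 1
  Position 3 ('a'): new char, reset run to 1
  Position 4 ('a'): continues run of 'a', length=2
  Position 5 ('b'): new char, reset run to 1
  Position 6 ('a'): new char, reset run to 1
  Position 7 ('a'): continues run of 'a', length=2
  Position 8 ('a'): continues run of 'a', length=3
  Position 9 ('b'): new char, reset run to 1
  Position 10 ('a'): new char, reset run to 1
  Position 11 ('c'): new char, reset run to 1
Longest run: 'a' with length 3

3


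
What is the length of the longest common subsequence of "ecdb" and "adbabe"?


LCS of "ecdb" and "adbabe"
DP table:
           a    d    b    a    b    e
      0    0    0    0    0    0    0
  e   0    0    0    0    0    0    1
  c   0    0    0    0    0    0    1
  d   0    0    1    1    1    1    1
  b   0    0    1    2    2    2    2
LCS length = dp[4][6] = 2

2


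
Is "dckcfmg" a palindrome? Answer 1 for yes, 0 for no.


Input: dckcfmg
Reversed: gmfckcd
  Compare pos 0 ('d') with pos 6 ('g'): MISMATCH
  Compare pos 1 ('c') with pos 5 ('m'): MISMATCH
  Compare pos 2 ('k') with pos 4 ('f'): MISMATCH
Result: not a palindrome

0


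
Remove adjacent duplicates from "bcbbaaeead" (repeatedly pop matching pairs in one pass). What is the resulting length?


Input: bcbbaaeead
Stack-based adjacent duplicate removal:
  Read 'b': push. Stack: b
  Read 'c': push. Stack: bc
  Read 'b': push. Stack: bcb
  Read 'b': matches stack top 'b' => pop. Stack: bc
  Read 'a': push. Stack: bca
  Read 'a': matches stack top 'a' => pop. Stack: bc
  Read 'e': push. Stack: bce
  Read 'e': matches stack top 'e' => pop. Stack: bc
  Read 'a': push. Stack: bca
  Read 'd': push. Stack: bcad
Final stack: "bcad" (length 4)

4


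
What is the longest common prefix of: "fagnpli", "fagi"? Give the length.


Words: fagnpli, fagi
  Position 0: all 'f' => match
  Position 1: all 'a' => match
  Position 2: all 'g' => match
  Position 3: ('n', 'i') => mismatch, stop
LCP = "fag" (length 3)

3


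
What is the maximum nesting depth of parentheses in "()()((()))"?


Input: "()()((()))"
Tracking depth:
  Position 0 '(': depth becomes 1
  Position 1 ')': depth becomes 0
  Position 2 '(': depth becomes 1
  Position 3 ')': depth becomes 0
  Position 4 '(': depth becomes 1
  Position 5 '(': depth becomes 2
  Position 6 '(': depth becomes 3
  Position 7 ')': depth becomes 2
  Position 8 ')': depth becomes 1
  Position 9 ')': depth becomes 0
Maximum depth reached: 3

3


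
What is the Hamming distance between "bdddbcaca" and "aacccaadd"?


Comparing "bdddbcaca" and "aacccaadd" position by position:
  Position 0: 'b' vs 'a' => differ
  Position 1: 'd' vs 'a' => differ
  Position 2: 'd' vs 'c' => differ
  Position 3: 'd' vs 'c' => differ
  Position 4: 'b' vs 'c' => differ
  Position 5: 'c' vs 'a' => differ
  Position 6: 'a' vs 'a' => same
  Position 7: 'c' vs 'd' => differ
  Position 8: 'a' vs 'd' => differ
Total differences (Hamming distance): 8

8


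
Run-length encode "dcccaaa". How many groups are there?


Input: dcccaaa
Scanning for consecutive runs:
  Group 1: 'd' x 1 (positions 0-0)
  Group 2: 'c' x 3 (positions 1-3)
  Group 3: 'a' x 3 (positions 4-6)
Total groups: 3

3


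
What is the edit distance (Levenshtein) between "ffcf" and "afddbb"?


Computing edit distance: "ffcf" -> "afddbb"
DP table:
           a    f    d    d    b    b
      0    1    2    3    4    5    6
  f   1    1    1    2    3    4    5
  f   2    2    1    2    3    4    5
  c   3    3    2    2    3    4    5
  f   4    4    3    3    3    4    5
Edit distance = dp[4][6] = 5

5


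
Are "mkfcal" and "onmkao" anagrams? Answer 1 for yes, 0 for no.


Strings: "mkfcal", "onmkao"
Sorted first:  acfklm
Sorted second: akmnoo
Differ at position 1: 'c' vs 'k' => not anagrams

0


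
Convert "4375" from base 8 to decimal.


Input: "4375" in base 8
Positional expansion:
  Digit '4' (value 4) x 8^3 = 2048
  Digit '3' (value 3) x 8^2 = 192
  Digit '7' (value 7) x 8^1 = 56
  Digit '5' (value 5) x 8^0 = 5
Sum = 2301

2301


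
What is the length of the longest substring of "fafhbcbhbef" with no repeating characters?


Input: "fafhbcbhbef"
Sliding window (track last position of each char):
  Position 0 ('f'): window [0,0] length 1 -- new best
  Position 1 ('a'): window [0,1] length 2 -- new best
  Position 2 ('f'): repeat (last at 0), move window start to 1
  Position 2 ('f'): window [1,2] length 2
  Position 3 ('h'): window [1,3] length 3 -- new best
  Position 4 ('b'): window [1,4] length 4 -- new best
  Position 5 ('c'): window [1,5] length 5 -- new best
  Position 6 ('b'): repeat (last at 4), move window start to 5
  Position 6 ('b'): window [5,6] length 2
  Position 7 ('h'): window [5,7] length 3
  Position 8 ('b'): repeat (last at 6), move window start to 7
  Position 8 ('b'): window [7,8] length 2
  Position 9 ('e'): window [7,9] length 3
  Position 10 ('f'): window [7,10] length 4
Longest substring with no repeats: "afhbc" with length 5

5


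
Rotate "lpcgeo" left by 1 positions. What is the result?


Input: "lpcgeo", rotate left by 1
First 1 characters: "l"
Remaining characters: "pcgeo"
Concatenate remaining + first: "pcgeo" + "l" = "pcgeol"

pcgeol


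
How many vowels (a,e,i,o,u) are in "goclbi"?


Input: goclbi
Checking each character:
  'g' at position 0: consonant
  'o' at position 1: vowel (running total: 1)
  'c' at position 2: consonant
  'l' at position 3: consonant
  'b' at position 4: consonant
  'i' at position 5: vowel (running total: 2)
Total vowels: 2

2


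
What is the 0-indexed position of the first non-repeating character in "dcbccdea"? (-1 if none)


Input: dcbccdea
Character frequencies:
  'a': 1
  'b': 1
  'c': 3
  'd': 2
  'e': 1
Scanning left to right for freq == 1:
  Position 0 ('d'): freq=2, skip
  Position 1 ('c'): freq=3, skip
  Position 2 ('b'): unique! => answer = 2

2


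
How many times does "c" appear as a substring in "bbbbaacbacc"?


Searching for "c" in "bbbbaacbacc"
Scanning each position:
  Position 0: "b" => no
  Position 1: "b" => no
  Position 2: "b" => no
  Position 3: "b" => no
  Position 4: "a" => no
  Position 5: "a" => no
  Position 6: "c" => MATCH
  Position 7: "b" => no
  Position 8: "a" => no
  Position 9: "c" => MATCH
  Position 10: "c" => MATCH
Total occurrences: 3

3


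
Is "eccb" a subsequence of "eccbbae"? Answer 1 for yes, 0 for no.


Check if "eccb" is a subsequence of "eccbbae"
Greedy scan:
  Position 0 ('e'): matches sub[0] = 'e'
  Position 1 ('c'): matches sub[1] = 'c'
  Position 2 ('c'): matches sub[2] = 'c'
  Position 3 ('b'): matches sub[3] = 'b'
  Position 4 ('b'): no match needed
  Position 5 ('a'): no match needed
  Position 6 ('e'): no match needed
All 4 characters matched => is a subsequence

1


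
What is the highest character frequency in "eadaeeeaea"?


Input: eadaeeeaea
Character counts:
  'a': 4
  'd': 1
  'e': 5
Maximum frequency: 5

5


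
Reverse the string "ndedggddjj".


Input: ndedggddjj
Reading characters right to left:
  Position 9: 'j'
  Position 8: 'j'
  Position 7: 'd'
  Position 6: 'd'
  Position 5: 'g'
  Position 4: 'g'
  Position 3: 'd'
  Position 2: 'e'
  Position 1: 'd'
  Position 0: 'n'
Reversed: jjddggdedn

jjddggdedn


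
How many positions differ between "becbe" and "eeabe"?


Comparing "becbe" and "eeabe" position by position:
  Position 0: 'b' vs 'e' => DIFFER
  Position 1: 'e' vs 'e' => same
  Position 2: 'c' vs 'a' => DIFFER
  Position 3: 'b' vs 'b' => same
  Position 4: 'e' vs 'e' => same
Positions that differ: 2

2


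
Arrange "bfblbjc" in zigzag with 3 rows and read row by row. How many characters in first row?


Zigzag "bfblbjc" into 3 rows:
Placing characters:
  'b' => row 0
  'f' => row 1
  'b' => row 2
  'l' => row 1
  'b' => row 0
  'j' => row 1
  'c' => row 2
Rows:
  Row 0: "bb"
  Row 1: "flj"
  Row 2: "bc"
First row length: 2

2


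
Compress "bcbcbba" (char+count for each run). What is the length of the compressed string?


Input: bcbcbba
Runs:
  'b' x 1 => "b1"
  'c' x 1 => "c1"
  'b' x 1 => "b1"
  'c' x 1 => "c1"
  'b' x 2 => "b2"
  'a' x 1 => "a1"
Compressed: "b1c1b1c1b2a1"
Compressed length: 12

12


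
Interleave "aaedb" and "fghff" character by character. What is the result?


Interleaving "aaedb" and "fghff":
  Position 0: 'a' from first, 'f' from second => "af"
  Position 1: 'a' from first, 'g' from second => "ag"
  Position 2: 'e' from first, 'h' from second => "eh"
  Position 3: 'd' from first, 'f' from second => "df"
  Position 4: 'b' from first, 'f' from second => "bf"
Result: afagehdfbf

afagehdfbf


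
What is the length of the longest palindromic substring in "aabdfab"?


Input: "aabdfab"
Checking substrings for palindromes:
  [0:2] "aa" (len 2) => palindrome
Longest palindromic substring: "aa" with length 2

2


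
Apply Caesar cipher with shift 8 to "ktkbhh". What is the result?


Caesar cipher: shift "ktkbhh" by 8
  'k' (pos 10) + 8 = pos 18 = 's'
  't' (pos 19) + 8 = pos 1 = 'b'
  'k' (pos 10) + 8 = pos 18 = 's'
  'b' (pos 1) + 8 = pos 9 = 'j'
  'h' (pos 7) + 8 = pos 15 = 'p'
  'h' (pos 7) + 8 = pos 15 = 'p'
Result: sbsjpp

sbsjpp


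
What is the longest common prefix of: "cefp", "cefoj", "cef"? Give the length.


Words: cefp, cefoj, cef
  Position 0: all 'c' => match
  Position 1: all 'e' => match
  Position 2: all 'f' => match
LCP = "cef" (length 3)

3


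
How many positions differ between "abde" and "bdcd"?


Comparing "abde" and "bdcd" position by position:
  Position 0: 'a' vs 'b' => DIFFER
  Position 1: 'b' vs 'd' => DIFFER
  Position 2: 'd' vs 'c' => DIFFER
  Position 3: 'e' vs 'd' => DIFFER
Positions that differ: 4

4


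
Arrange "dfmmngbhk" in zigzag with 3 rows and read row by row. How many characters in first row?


Zigzag "dfmmngbhk" into 3 rows:
Placing characters:
  'd' => row 0
  'f' => row 1
  'm' => row 2
  'm' => row 1
  'n' => row 0
  'g' => row 1
  'b' => row 2
  'h' => row 1
  'k' => row 0
Rows:
  Row 0: "dnk"
  Row 1: "fmgh"
  Row 2: "mb"
First row length: 3

3


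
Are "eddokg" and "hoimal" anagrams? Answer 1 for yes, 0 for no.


Strings: "eddokg", "hoimal"
Sorted first:  ddegko
Sorted second: ahilmo
Differ at position 0: 'd' vs 'a' => not anagrams

0


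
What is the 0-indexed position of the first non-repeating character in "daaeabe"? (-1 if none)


Input: daaeabe
Character frequencies:
  'a': 3
  'b': 1
  'd': 1
  'e': 2
Scanning left to right for freq == 1:
  Position 0 ('d'): unique! => answer = 0

0


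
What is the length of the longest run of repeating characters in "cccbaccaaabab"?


Input: "cccbaccaaabab"
Scanning for longest run:
  Position 1 ('c'): continues run of 'c', length=2
  Position 2 ('c'): continues run of 'c', length=3
  Position 3 ('b'): new char, reset run to 1
  Position 4 ('a'): new char, reset run to 1
  Position 5 ('c'): new char, reset run to 1
  Position 6 ('c'): continues run of 'c', length=2
  Position 7 ('a'): new char, reset run to 1
  Position 8 ('a'): continues run of 'a', length=2
  Position 9 ('a'): continues run of 'a', length=3
  Position 10 ('b'): new char, reset run to 1
  Position 11 ('a'): new char, reset run to 1
  Position 12 ('b'): new char, reset run to 1
Longest run: 'c' with length 3

3


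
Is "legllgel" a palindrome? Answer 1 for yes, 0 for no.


Input: legllgel
Reversed: legllgel
  Compare pos 0 ('l') with pos 7 ('l'): match
  Compare pos 1 ('e') with pos 6 ('e'): match
  Compare pos 2 ('g') with pos 5 ('g'): match
  Compare pos 3 ('l') with pos 4 ('l'): match
Result: palindrome

1


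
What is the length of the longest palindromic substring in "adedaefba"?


Input: "adedaefba"
Checking substrings for palindromes:
  [0:5] "adeda" (len 5) => palindrome
  [1:4] "ded" (len 3) => palindrome
Longest palindromic substring: "adeda" with length 5

5


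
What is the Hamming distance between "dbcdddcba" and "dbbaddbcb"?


Comparing "dbcdddcba" and "dbbaddbcb" position by position:
  Position 0: 'd' vs 'd' => same
  Position 1: 'b' vs 'b' => same
  Position 2: 'c' vs 'b' => differ
  Position 3: 'd' vs 'a' => differ
  Position 4: 'd' vs 'd' => same
  Position 5: 'd' vs 'd' => same
  Position 6: 'c' vs 'b' => differ
  Position 7: 'b' vs 'c' => differ
  Position 8: 'a' vs 'b' => differ
Total differences (Hamming distance): 5

5


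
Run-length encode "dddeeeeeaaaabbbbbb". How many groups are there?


Input: dddeeeeeaaaabbbbbb
Scanning for consecutive runs:
  Group 1: 'd' x 3 (positions 0-2)
  Group 2: 'e' x 5 (positions 3-7)
  Group 3: 'a' x 4 (positions 8-11)
  Group 4: 'b' x 6 (positions 12-17)
Total groups: 4

4


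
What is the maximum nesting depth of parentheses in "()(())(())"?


Input: "()(())(())"
Tracking depth:
  Position 0 '(': depth becomes 1
  Position 1 ')': depth becomes 0
  Position 2 '(': depth becomes 1
  Position 3 '(': depth becomes 2
  Position 4 ')': depth becomes 1
  Position 5 ')': depth becomes 0
  Position 6 '(': depth becomes 1
  Position 7 '(': depth becomes 2
  Position 8 ')': depth becomes 1
  Position 9 ')': depth becomes 0
Maximum depth reached: 2

2


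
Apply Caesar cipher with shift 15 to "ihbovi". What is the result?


Caesar cipher: shift "ihbovi" by 15
  'i' (pos 8) + 15 = pos 23 = 'x'
  'h' (pos 7) + 15 = pos 22 = 'w'
  'b' (pos 1) + 15 = pos 16 = 'q'
  'o' (pos 14) + 15 = pos 3 = 'd'
  'v' (pos 21) + 15 = pos 10 = 'k'
  'i' (pos 8) + 15 = pos 23 = 'x'
Result: xwqdkx

xwqdkx


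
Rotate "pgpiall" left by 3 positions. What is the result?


Input: "pgpiall", rotate left by 3
First 3 characters: "pgp"
Remaining characters: "iall"
Concatenate remaining + first: "iall" + "pgp" = "iallpgp"

iallpgp


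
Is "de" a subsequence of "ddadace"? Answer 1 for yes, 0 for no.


Check if "de" is a subsequence of "ddadace"
Greedy scan:
  Position 0 ('d'): matches sub[0] = 'd'
  Position 1 ('d'): no match needed
  Position 2 ('a'): no match needed
  Position 3 ('d'): no match needed
  Position 4 ('a'): no match needed
  Position 5 ('c'): no match needed
  Position 6 ('e'): matches sub[1] = 'e'
All 2 characters matched => is a subsequence

1


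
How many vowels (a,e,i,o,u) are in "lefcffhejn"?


Input: lefcffhejn
Checking each character:
  'l' at position 0: consonant
  'e' at position 1: vowel (running total: 1)
  'f' at position 2: consonant
  'c' at position 3: consonant
  'f' at position 4: consonant
  'f' at position 5: consonant
  'h' at position 6: consonant
  'e' at position 7: vowel (running total: 2)
  'j' at position 8: consonant
  'n' at position 9: consonant
Total vowels: 2

2


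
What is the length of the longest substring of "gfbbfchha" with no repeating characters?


Input: "gfbbfchha"
Sliding window (track last position of each char):
  Position 0 ('g'): window [0,0] length 1 -- new best
  Position 1 ('f'): window [0,1] length 2 -- new best
  Position 2 ('b'): window [0,2] length 3 -- new best
  Position 3 ('b'): repeat (last at 2), move window start to 3
  Position 3 ('b'): window [3,3] length 1
  Position 4 ('f'): window [3,4] length 2
  Position 5 ('c'): window [3,5] length 3
  Position 6 ('h'): window [3,6] length 4 -- new best
  Position 7 ('h'): repeat (last at 6), move window start to 7
  Position 7 ('h'): window [7,7] length 1
  Position 8 ('a'): window [7,8] length 2
Longest substring with no repeats: "bfch" with length 4

4


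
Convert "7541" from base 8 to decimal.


Input: "7541" in base 8
Positional expansion:
  Digit '7' (value 7) x 8^3 = 3584
  Digit '5' (value 5) x 8^2 = 320
  Digit '4' (value 4) x 8^1 = 32
  Digit '1' (value 1) x 8^0 = 1
Sum = 3937

3937


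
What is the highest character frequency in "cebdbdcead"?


Input: cebdbdcead
Character counts:
  'a': 1
  'b': 2
  'c': 2
  'd': 3
  'e': 2
Maximum frequency: 3

3


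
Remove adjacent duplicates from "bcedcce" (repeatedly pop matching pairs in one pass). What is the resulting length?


Input: bcedcce
Stack-based adjacent duplicate removal:
  Read 'b': push. Stack: b
  Read 'c': push. Stack: bc
  Read 'e': push. Stack: bce
  Read 'd': push. Stack: bced
  Read 'c': push. Stack: bcedc
  Read 'c': matches stack top 'c' => pop. Stack: bced
  Read 'e': push. Stack: bcede
Final stack: "bcede" (length 5)

5


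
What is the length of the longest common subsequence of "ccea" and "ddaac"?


LCS of "ccea" and "ddaac"
DP table:
           d    d    a    a    c
      0    0    0    0    0    0
  c   0    0    0    0    0    1
  c   0    0    0    0    0    1
  e   0    0    0    0    0    1
  a   0    0    0    1    1    1
LCS length = dp[4][5] = 1

1


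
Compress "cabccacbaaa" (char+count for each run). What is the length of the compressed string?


Input: cabccacbaaa
Runs:
  'c' x 1 => "c1"
  'a' x 1 => "a1"
  'b' x 1 => "b1"
  'c' x 2 => "c2"
  'a' x 1 => "a1"
  'c' x 1 => "c1"
  'b' x 1 => "b1"
  'a' x 3 => "a3"
Compressed: "c1a1b1c2a1c1b1a3"
Compressed length: 16

16


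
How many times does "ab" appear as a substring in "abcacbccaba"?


Searching for "ab" in "abcacbccaba"
Scanning each position:
  Position 0: "ab" => MATCH
  Position 1: "bc" => no
  Position 2: "ca" => no
  Position 3: "ac" => no
  Position 4: "cb" => no
  Position 5: "bc" => no
  Position 6: "cc" => no
  Position 7: "ca" => no
  Position 8: "ab" => MATCH
  Position 9: "ba" => no
Total occurrences: 2

2


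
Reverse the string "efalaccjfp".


Input: efalaccjfp
Reading characters right to left:
  Position 9: 'p'
  Position 8: 'f'
  Position 7: 'j'
  Position 6: 'c'
  Position 5: 'c'
  Position 4: 'a'
  Position 3: 'l'
  Position 2: 'a'
  Position 1: 'f'
  Position 0: 'e'
Reversed: pfjccalafe

pfjccalafe


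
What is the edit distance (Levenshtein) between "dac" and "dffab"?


Computing edit distance: "dac" -> "dffab"
DP table:
           d    f    f    a    b
      0    1    2    3    4    5
  d   1    0    1    2    3    4
  a   2    1    1    2    2    3
  c   3    2    2    2    3    3
Edit distance = dp[3][5] = 3

3


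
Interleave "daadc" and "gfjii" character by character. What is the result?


Interleaving "daadc" and "gfjii":
  Position 0: 'd' from first, 'g' from second => "dg"
  Position 1: 'a' from first, 'f' from second => "af"
  Position 2: 'a' from first, 'j' from second => "aj"
  Position 3: 'd' from first, 'i' from second => "di"
  Position 4: 'c' from first, 'i' from second => "ci"
Result: dgafajdici

dgafajdici


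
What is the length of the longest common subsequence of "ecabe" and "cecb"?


LCS of "ecabe" and "cecb"
DP table:
           c    e    c    b
      0    0    0    0    0
  e   0    0    1    1    1
  c   0    1    1    2    2
  a   0    1    1    2    2
  b   0    1    1    2    3
  e   0    1    2    2    3
LCS length = dp[5][4] = 3

3


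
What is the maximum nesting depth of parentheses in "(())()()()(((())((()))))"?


Input: "(())()()()(((())((()))))"
Tracking depth:
  Position 0 '(': depth becomes 1
  Position 1 '(': depth becomes 2
  Position 2 ')': depth becomes 1
  Position 3 ')': depth becomes 0
  Position 4 '(': depth becomes 1
  Position 5 ')': depth becomes 0
  Position 6 '(': depth becomes 1
  Position 7 ')': depth becomes 0
  Position 8 '(': depth becomes 1
  Position 9 ')': depth becomes 0
  Position 10 '(': depth becomes 1
  Position 11 '(': depth becomes 2
  Position 12 '(': depth becomes 3
  Position 13 '(': depth becomes 4
  Position 14 ')': depth becomes 3
  Position 15 ')': depth becomes 2
  Position 16 '(': depth becomes 3
  Position 17 '(': depth becomes 4
  Position 18 '(': depth becomes 5
  Position 19 ')': depth becomes 4
  Position 20 ')': depth becomes 3
  Position 21 ')': depth becomes 2
  Position 22 ')': depth becomes 1
  Position 23 ')': depth becomes 0
Maximum depth reached: 5

5


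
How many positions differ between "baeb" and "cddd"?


Comparing "baeb" and "cddd" position by position:
  Position 0: 'b' vs 'c' => DIFFER
  Position 1: 'a' vs 'd' => DIFFER
  Position 2: 'e' vs 'd' => DIFFER
  Position 3: 'b' vs 'd' => DIFFER
Positions that differ: 4

4


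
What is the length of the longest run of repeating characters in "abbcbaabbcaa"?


Input: "abbcbaabbcaa"
Scanning for longest run:
  Position 1 ('b'): new char, reset run to 1
  Position 2 ('b'): continues run of 'b', length=2
  Position 3 ('c'): new char, reset run to 1
  Position 4 ('b'): new char, reset run to 1
  Position 5 ('a'): new char, reset run to 1
  Position 6 ('a'): continues run of 'a', length=2
  Position 7 ('b'): new char, reset run to 1
  Position 8 ('b'): continues run of 'b', length=2
  Position 9 ('c'): new char, reset run to 1
  Position 10 ('a'): new char, reset run to 1
  Position 11 ('a'): continues run of 'a', length=2
Longest run: 'b' with length 2

2


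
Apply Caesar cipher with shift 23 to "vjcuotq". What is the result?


Caesar cipher: shift "vjcuotq" by 23
  'v' (pos 21) + 23 = pos 18 = 's'
  'j' (pos 9) + 23 = pos 6 = 'g'
  'c' (pos 2) + 23 = pos 25 = 'z'
  'u' (pos 20) + 23 = pos 17 = 'r'
  'o' (pos 14) + 23 = pos 11 = 'l'
  't' (pos 19) + 23 = pos 16 = 'q'
  'q' (pos 16) + 23 = pos 13 = 'n'
Result: sgzrlqn

sgzrlqn


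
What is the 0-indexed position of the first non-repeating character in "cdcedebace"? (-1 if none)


Input: cdcedebace
Character frequencies:
  'a': 1
  'b': 1
  'c': 3
  'd': 2
  'e': 3
Scanning left to right for freq == 1:
  Position 0 ('c'): freq=3, skip
  Position 1 ('d'): freq=2, skip
  Position 2 ('c'): freq=3, skip
  Position 3 ('e'): freq=3, skip
  Position 4 ('d'): freq=2, skip
  Position 5 ('e'): freq=3, skip
  Position 6 ('b'): unique! => answer = 6

6


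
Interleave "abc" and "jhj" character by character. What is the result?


Interleaving "abc" and "jhj":
  Position 0: 'a' from first, 'j' from second => "aj"
  Position 1: 'b' from first, 'h' from second => "bh"
  Position 2: 'c' from first, 'j' from second => "cj"
Result: ajbhcj

ajbhcj


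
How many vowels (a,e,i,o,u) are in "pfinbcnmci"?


Input: pfinbcnmci
Checking each character:
  'p' at position 0: consonant
  'f' at position 1: consonant
  'i' at position 2: vowel (running total: 1)
  'n' at position 3: consonant
  'b' at position 4: consonant
  'c' at position 5: consonant
  'n' at position 6: consonant
  'm' at position 7: consonant
  'c' at position 8: consonant
  'i' at position 9: vowel (running total: 2)
Total vowels: 2

2


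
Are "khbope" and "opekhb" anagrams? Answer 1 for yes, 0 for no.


Strings: "khbope", "opekhb"
Sorted first:  behkop
Sorted second: behkop
Sorted forms match => anagrams

1


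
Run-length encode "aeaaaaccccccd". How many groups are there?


Input: aeaaaaccccccd
Scanning for consecutive runs:
  Group 1: 'a' x 1 (positions 0-0)
  Group 2: 'e' x 1 (positions 1-1)
  Group 3: 'a' x 4 (positions 2-5)
  Group 4: 'c' x 6 (positions 6-11)
  Group 5: 'd' x 1 (positions 12-12)
Total groups: 5

5


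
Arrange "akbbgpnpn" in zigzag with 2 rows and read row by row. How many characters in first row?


Zigzag "akbbgpnpn" into 2 rows:
Placing characters:
  'a' => row 0
  'k' => row 1
  'b' => row 0
  'b' => row 1
  'g' => row 0
  'p' => row 1
  'n' => row 0
  'p' => row 1
  'n' => row 0
Rows:
  Row 0: "abgnn"
  Row 1: "kbpp"
First row length: 5

5


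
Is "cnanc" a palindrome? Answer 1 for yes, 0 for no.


Input: cnanc
Reversed: cnanc
  Compare pos 0 ('c') with pos 4 ('c'): match
  Compare pos 1 ('n') with pos 3 ('n'): match
Result: palindrome

1


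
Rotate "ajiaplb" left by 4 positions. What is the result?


Input: "ajiaplb", rotate left by 4
First 4 characters: "ajia"
Remaining characters: "plb"
Concatenate remaining + first: "plb" + "ajia" = "plbajia"

plbajia


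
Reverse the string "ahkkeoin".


Input: ahkkeoin
Reading characters right to left:
  Position 7: 'n'
  Position 6: 'i'
  Position 5: 'o'
  Position 4: 'e'
  Position 3: 'k'
  Position 2: 'k'
  Position 1: 'h'
  Position 0: 'a'
Reversed: nioekkha

nioekkha


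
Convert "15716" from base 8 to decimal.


Input: "15716" in base 8
Positional expansion:
  Digit '1' (value 1) x 8^4 = 4096
  Digit '5' (value 5) x 8^3 = 2560
  Digit '7' (value 7) x 8^2 = 448
  Digit '1' (value 1) x 8^1 = 8
  Digit '6' (value 6) x 8^0 = 6
Sum = 7118

7118


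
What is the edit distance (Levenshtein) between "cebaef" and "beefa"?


Computing edit distance: "cebaef" -> "beefa"
DP table:
           b    e    e    f    a
      0    1    2    3    4    5
  c   1    1    2    3    4    5
  e   2    2    1    2    3    4
  b   3    2    2    2    3    4
  a   4    3    3    3    3    3
  e   5    4    3    3    4    4
  f   6    5    4    4    3    4
Edit distance = dp[6][5] = 4

4


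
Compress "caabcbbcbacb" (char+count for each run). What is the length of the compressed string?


Input: caabcbbcbacb
Runs:
  'c' x 1 => "c1"
  'a' x 2 => "a2"
  'b' x 1 => "b1"
  'c' x 1 => "c1"
  'b' x 2 => "b2"
  'c' x 1 => "c1"
  'b' x 1 => "b1"
  'a' x 1 => "a1"
  'c' x 1 => "c1"
  'b' x 1 => "b1"
Compressed: "c1a2b1c1b2c1b1a1c1b1"
Compressed length: 20

20


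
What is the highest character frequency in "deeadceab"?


Input: deeadceab
Character counts:
  'a': 2
  'b': 1
  'c': 1
  'd': 2
  'e': 3
Maximum frequency: 3

3


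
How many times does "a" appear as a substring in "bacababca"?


Searching for "a" in "bacababca"
Scanning each position:
  Position 0: "b" => no
  Position 1: "a" => MATCH
  Position 2: "c" => no
  Position 3: "a" => MATCH
  Position 4: "b" => no
  Position 5: "a" => MATCH
  Position 6: "b" => no
  Position 7: "c" => no
  Position 8: "a" => MATCH
Total occurrences: 4

4


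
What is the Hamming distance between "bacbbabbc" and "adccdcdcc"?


Comparing "bacbbabbc" and "adccdcdcc" position by position:
  Position 0: 'b' vs 'a' => differ
  Position 1: 'a' vs 'd' => differ
  Position 2: 'c' vs 'c' => same
  Position 3: 'b' vs 'c' => differ
  Position 4: 'b' vs 'd' => differ
  Position 5: 'a' vs 'c' => differ
  Position 6: 'b' vs 'd' => differ
  Position 7: 'b' vs 'c' => differ
  Position 8: 'c' vs 'c' => same
Total differences (Hamming distance): 7

7


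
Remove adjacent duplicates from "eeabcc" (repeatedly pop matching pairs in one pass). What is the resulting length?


Input: eeabcc
Stack-based adjacent duplicate removal:
  Read 'e': push. Stack: e
  Read 'e': matches stack top 'e' => pop. Stack: (empty)
  Read 'a': push. Stack: a
  Read 'b': push. Stack: ab
  Read 'c': push. Stack: abc
  Read 'c': matches stack top 'c' => pop. Stack: ab
Final stack: "ab" (length 2)

2


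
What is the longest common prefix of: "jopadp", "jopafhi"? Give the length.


Words: jopadp, jopafhi
  Position 0: all 'j' => match
  Position 1: all 'o' => match
  Position 2: all 'p' => match
  Position 3: all 'a' => match
  Position 4: ('d', 'f') => mismatch, stop
LCP = "jopa" (length 4)

4


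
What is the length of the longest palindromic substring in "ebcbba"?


Input: "ebcbba"
Checking substrings for palindromes:
  [1:4] "bcb" (len 3) => palindrome
  [3:5] "bb" (len 2) => palindrome
Longest palindromic substring: "bcb" with length 3

3


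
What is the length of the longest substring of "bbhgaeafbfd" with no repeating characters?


Input: "bbhgaeafbfd"
Sliding window (track last position of each char):
  Position 0 ('b'): window [0,0] length 1 -- new best
  Position 1 ('b'): repeat (last at 0), move window start to 1
  Position 1 ('b'): window [1,1] length 1
  Position 2 ('h'): window [1,2] length 2 -- new best
  Position 3 ('g'): window [1,3] length 3 -- new best
  Position 4 ('a'): window [1,4] length 4 -- new best
  Position 5 ('e'): window [1,5] length 5 -- new best
  Position 6 ('a'): repeat (last at 4), move window start to 5
  Position 6 ('a'): window [5,6] length 2
  Position 7 ('f'): window [5,7] length 3
  Position 8 ('b'): window [5,8] length 4
  Position 9 ('f'): repeat (last at 7), move window start to 8
  Position 9 ('f'): window [8,9] length 2
  Position 10 ('d'): window [8,10] length 3
Longest substring with no repeats: "bhgae" with length 5

5


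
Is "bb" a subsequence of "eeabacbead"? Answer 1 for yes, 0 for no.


Check if "bb" is a subsequence of "eeabacbead"
Greedy scan:
  Position 0 ('e'): no match needed
  Position 1 ('e'): no match needed
  Position 2 ('a'): no match needed
  Position 3 ('b'): matches sub[0] = 'b'
  Position 4 ('a'): no match needed
  Position 5 ('c'): no match needed
  Position 6 ('b'): matches sub[1] = 'b'
  Position 7 ('e'): no match needed
  Position 8 ('a'): no match needed
  Position 9 ('d'): no match needed
All 2 characters matched => is a subsequence

1


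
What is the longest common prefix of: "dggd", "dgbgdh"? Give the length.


Words: dggd, dgbgdh
  Position 0: all 'd' => match
  Position 1: all 'g' => match
  Position 2: ('g', 'b') => mismatch, stop
LCP = "dg" (length 2)

2


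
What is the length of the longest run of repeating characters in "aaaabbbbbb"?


Input: "aaaabbbbbb"
Scanning for longest run:
  Position 1 ('a'): continues run of 'a', length=2
  Position 2 ('a'): continues run of 'a', length=3
  Position 3 ('a'): continues run of 'a', length=4
  Position 4 ('b'): new char, reset run to 1
  Position 5 ('b'): continues run of 'b', length=2
  Position 6 ('b'): continues run of 'b', length=3
  Position 7 ('b'): continues run of 'b', length=4
  Position 8 ('b'): continues run of 'b', length=5
  Position 9 ('b'): continues run of 'b', length=6
Longest run: 'b' with length 6

6


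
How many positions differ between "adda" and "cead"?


Comparing "adda" and "cead" position by position:
  Position 0: 'a' vs 'c' => DIFFER
  Position 1: 'd' vs 'e' => DIFFER
  Position 2: 'd' vs 'a' => DIFFER
  Position 3: 'a' vs 'd' => DIFFER
Positions that differ: 4

4


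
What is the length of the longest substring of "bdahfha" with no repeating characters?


Input: "bdahfha"
Sliding window (track last position of each char):
  Position 0 ('b'): window [0,0] length 1 -- new best
  Position 1 ('d'): window [0,1] length 2 -- new best
  Position 2 ('a'): window [0,2] length 3 -- new best
  Position 3 ('h'): window [0,3] length 4 -- new best
  Position 4 ('f'): window [0,4] length 5 -- new best
  Position 5 ('h'): repeat (last at 3), move window start to 4
  Position 5 ('h'): window [4,5] length 2
  Position 6 ('a'): window [4,6] length 3
Longest substring with no repeats: "bdahf" with length 5

5


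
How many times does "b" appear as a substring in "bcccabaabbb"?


Searching for "b" in "bcccabaabbb"
Scanning each position:
  Position 0: "b" => MATCH
  Position 1: "c" => no
  Position 2: "c" => no
  Position 3: "c" => no
  Position 4: "a" => no
  Position 5: "b" => MATCH
  Position 6: "a" => no
  Position 7: "a" => no
  Position 8: "b" => MATCH
  Position 9: "b" => MATCH
  Position 10: "b" => MATCH
Total occurrences: 5

5


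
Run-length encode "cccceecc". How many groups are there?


Input: cccceecc
Scanning for consecutive runs:
  Group 1: 'c' x 4 (positions 0-3)
  Group 2: 'e' x 2 (positions 4-5)
  Group 3: 'c' x 2 (positions 6-7)
Total groups: 3

3


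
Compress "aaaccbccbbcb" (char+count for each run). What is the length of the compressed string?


Input: aaaccbccbbcb
Runs:
  'a' x 3 => "a3"
  'c' x 2 => "c2"
  'b' x 1 => "b1"
  'c' x 2 => "c2"
  'b' x 2 => "b2"
  'c' x 1 => "c1"
  'b' x 1 => "b1"
Compressed: "a3c2b1c2b2c1b1"
Compressed length: 14

14


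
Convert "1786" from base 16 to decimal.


Input: "1786" in base 16
Positional expansion:
  Digit '1' (value 1) x 16^3 = 4096
  Digit '7' (value 7) x 16^2 = 1792
  Digit '8' (value 8) x 16^1 = 128
  Digit '6' (value 6) x 16^0 = 6
Sum = 6022

6022


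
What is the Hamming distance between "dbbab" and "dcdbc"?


Comparing "dbbab" and "dcdbc" position by position:
  Position 0: 'd' vs 'd' => same
  Position 1: 'b' vs 'c' => differ
  Position 2: 'b' vs 'd' => differ
  Position 3: 'a' vs 'b' => differ
  Position 4: 'b' vs 'c' => differ
Total differences (Hamming distance): 4

4


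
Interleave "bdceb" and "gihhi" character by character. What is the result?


Interleaving "bdceb" and "gihhi":
  Position 0: 'b' from first, 'g' from second => "bg"
  Position 1: 'd' from first, 'i' from second => "di"
  Position 2: 'c' from first, 'h' from second => "ch"
  Position 3: 'e' from first, 'h' from second => "eh"
  Position 4: 'b' from first, 'i' from second => "bi"
Result: bgdichehbi

bgdichehbi


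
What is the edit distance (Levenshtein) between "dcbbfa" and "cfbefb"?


Computing edit distance: "dcbbfa" -> "cfbefb"
DP table:
           c    f    b    e    f    b
      0    1    2    3    4    5    6
  d   1    1    2    3    4    5    6
  c   2    1    2    3    4    5    6
  b   3    2    2    2    3    4    5
  b   4    3    3    2    3    4    4
  f   5    4    3    3    3    3    4
  a   6    5    4    4    4    4    4
Edit distance = dp[6][6] = 4

4


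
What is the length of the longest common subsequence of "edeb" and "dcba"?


LCS of "edeb" and "dcba"
DP table:
           d    c    b    a
      0    0    0    0    0
  e   0    0    0    0    0
  d   0    1    1    1    1
  e   0    1    1    1    1
  b   0    1    1    2    2
LCS length = dp[4][4] = 2

2


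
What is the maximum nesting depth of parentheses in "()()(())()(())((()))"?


Input: "()()(())()(())((()))"
Tracking depth:
  Position 0 '(': depth becomes 1
  Position 1 ')': depth becomes 0
  Position 2 '(': depth becomes 1
  Position 3 ')': depth becomes 0
  Position 4 '(': depth becomes 1
  Position 5 '(': depth becomes 2
  Position 6 ')': depth becomes 1
  Position 7 ')': depth becomes 0
  Position 8 '(': depth becomes 1
  Position 9 ')': depth becomes 0
  Position 10 '(': depth becomes 1
  Position 11 '(': depth becomes 2
  Position 12 ')': depth becomes 1
  Position 13 ')': depth becomes 0
  Position 14 '(': depth becomes 1
  Position 15 '(': depth becomes 2
  Position 16 '(': depth becomes 3
  Position 17 ')': depth becomes 2
  Position 18 ')': depth becomes 1
  Position 19 ')': depth becomes 0
Maximum depth reached: 3

3
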